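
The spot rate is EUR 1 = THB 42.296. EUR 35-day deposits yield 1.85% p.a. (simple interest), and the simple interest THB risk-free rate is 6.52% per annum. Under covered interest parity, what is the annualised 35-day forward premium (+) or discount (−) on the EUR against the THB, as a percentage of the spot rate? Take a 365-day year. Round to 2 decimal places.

T = 35/365 years.
No-arbitrage forward: 42.296 × 1.0062521 / 1.001774 = 42.485070 THB/EUR.
Annualised premium = (F − S)/S × (1/T) = (42.485070 − 42.296)/42.296 ÷ (35/365) = 4.66%.

+4.66%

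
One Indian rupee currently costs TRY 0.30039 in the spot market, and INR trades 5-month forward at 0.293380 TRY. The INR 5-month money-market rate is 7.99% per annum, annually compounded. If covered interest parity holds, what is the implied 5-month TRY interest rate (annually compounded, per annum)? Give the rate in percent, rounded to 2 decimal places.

T = 5/12 years.
F/S = 0.29338/0.30039 = 0.9766637 = (growth of TRY) / (growth of INR).
The INR side grows by (1 + 0.0799)^(5/12) = 1.032547.
So the TRY growth factor = 1.0084512.
r = 1.0084512^(12/5) − 1 = 0.020403 → 2.04%.

2.04%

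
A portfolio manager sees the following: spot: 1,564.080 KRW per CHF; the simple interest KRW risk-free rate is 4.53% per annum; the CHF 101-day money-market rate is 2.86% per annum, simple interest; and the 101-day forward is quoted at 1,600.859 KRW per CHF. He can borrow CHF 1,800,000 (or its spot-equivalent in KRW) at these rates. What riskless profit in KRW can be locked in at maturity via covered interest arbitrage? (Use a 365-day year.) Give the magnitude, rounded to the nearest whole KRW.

KRW 53,716,148

T = 101/365 years.
Route A — deposit CHF, sell forward: 1,800,000 × 1.007913972603 × 1600.859 = KRW 2,904,350,677.68.
Route B — convert at spot, deposit KRW: 1,800,000 × 1564.080 × 1.012535068493 = KRW 2,850,634,529.87.
The quoted forward overvalues CHF, so borrow KRW, buy CHF at spot, deposit the CHF at 2.86%, and sell the proceeds forward at 1,600.859.
Profit = 2,904,350,677.68 − 2,850,634,529.87 = KRW 53,716,148.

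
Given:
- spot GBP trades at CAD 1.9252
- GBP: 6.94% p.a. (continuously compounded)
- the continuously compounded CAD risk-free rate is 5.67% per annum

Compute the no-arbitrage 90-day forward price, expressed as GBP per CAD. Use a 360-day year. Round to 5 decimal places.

T = 90/360 years.
CAD accumulates by e^(0.0567×90/360) = 1.0142759.
GBP growth factor: e^(0.0694×90/360) = 1.0175014.
So F = 1.9252 × 1.0142759 / 1.0175014 = 1.919097 (CAD/GBP).
Invert for GBP per CAD: 1 / 1.919097 = 0.52108.

0.52108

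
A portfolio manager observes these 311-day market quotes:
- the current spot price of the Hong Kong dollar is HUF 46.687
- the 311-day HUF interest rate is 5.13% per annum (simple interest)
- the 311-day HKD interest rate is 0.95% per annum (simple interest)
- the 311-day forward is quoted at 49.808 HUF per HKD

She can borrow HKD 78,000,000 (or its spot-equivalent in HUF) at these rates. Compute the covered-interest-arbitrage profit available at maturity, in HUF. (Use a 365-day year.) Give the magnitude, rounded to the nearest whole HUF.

T = 311/365 years.
Keep in HKD, deliver into the forward: 78,000,000·1.008094520548·49.808 = HUF 3,916,471,406.60.
Swap to HUF now, deposit: 78,000,000·46.687·1.043710410959 = HUF 3,800,761,220.60.
The quoted forward overvalues HKD, so borrow HUF, buy HKD at spot, deposit the HKD at 0.95%, and sell the proceeds forward at 49.808.
The gap between the two covered legs is HUF 115,710,186.

HUF 115,710,186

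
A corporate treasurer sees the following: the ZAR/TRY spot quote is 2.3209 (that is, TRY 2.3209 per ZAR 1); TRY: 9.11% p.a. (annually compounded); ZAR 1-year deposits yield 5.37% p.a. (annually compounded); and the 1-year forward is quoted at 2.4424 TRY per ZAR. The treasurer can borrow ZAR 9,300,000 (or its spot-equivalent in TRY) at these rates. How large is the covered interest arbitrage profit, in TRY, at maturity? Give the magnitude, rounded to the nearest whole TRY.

T = 1 year.
Keep in ZAR, deliver into the forward: 9,300,000·1.053700·2.4424 = TRY 23,934,078.98.
Swap to TRY now, deposit: 9,300,000·2.3209·1.091100 = TRY 23,550,706.11.
The quoted forward overvalues ZAR, so borrow TRY, buy ZAR at spot, deposit the ZAR at 5.37%, and sell the proceeds forward at 2.4424.
Arbitrage profit = |23,934,078.98 − 23,550,706.11| = TRY 383,373.

TRY 383,373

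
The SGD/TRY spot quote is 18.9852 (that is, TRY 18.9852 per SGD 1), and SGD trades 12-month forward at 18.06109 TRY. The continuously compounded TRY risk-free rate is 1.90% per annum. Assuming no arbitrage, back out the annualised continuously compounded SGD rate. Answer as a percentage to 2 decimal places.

6.89%

T = 1 year.
F/S = 18.06109/18.9852 = 0.9513247 = (growth of TRY) / (growth of SGD).
The TRY side grows by e^(0.0190×1) = 1.0191816.
So the SGD growth factor = 1.0713289.
r = ln(1.0713289)/1 = 0.068900 → 6.89%.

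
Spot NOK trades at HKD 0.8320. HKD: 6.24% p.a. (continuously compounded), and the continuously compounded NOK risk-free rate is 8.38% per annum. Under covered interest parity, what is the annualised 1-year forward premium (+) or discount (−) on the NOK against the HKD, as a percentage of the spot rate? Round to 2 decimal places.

-2.12%

T = 1 year.
No-arbitrage forward: 0.832 × 1.064388 / 1.0874114 = 0.8143843 HKD/NOK.
Annualised premium = (F − S)/S × (1/T) = (0.8143843 − 0.832)/0.832 ÷ 1 = -2.12%.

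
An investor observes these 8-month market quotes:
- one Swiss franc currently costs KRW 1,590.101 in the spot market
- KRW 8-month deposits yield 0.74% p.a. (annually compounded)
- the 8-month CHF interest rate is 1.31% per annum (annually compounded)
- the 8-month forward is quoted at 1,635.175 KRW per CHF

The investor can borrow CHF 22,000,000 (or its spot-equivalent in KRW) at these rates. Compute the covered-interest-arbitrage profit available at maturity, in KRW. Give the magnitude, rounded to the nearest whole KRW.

KRW 1,132,750,834

T = 8/12 years.
Route A — deposit CHF, sell forward: 22,000,000 × 1.008714375731 × 1635.175 = KRW 36,287,339,645.39.
Route B — convert at spot, deposit KRW: 22,000,000 × 1590.101 × 1.004927268814 = KRW 35,154,588,811.51.
The quoted forward overvalues CHF, so borrow KRW, buy CHF at spot, deposit the CHF at 1.31%, and sell the proceeds forward at 1,635.175.
Profit = 36,287,339,645.39 − 35,154,588,811.51 = KRW 1,132,750,834.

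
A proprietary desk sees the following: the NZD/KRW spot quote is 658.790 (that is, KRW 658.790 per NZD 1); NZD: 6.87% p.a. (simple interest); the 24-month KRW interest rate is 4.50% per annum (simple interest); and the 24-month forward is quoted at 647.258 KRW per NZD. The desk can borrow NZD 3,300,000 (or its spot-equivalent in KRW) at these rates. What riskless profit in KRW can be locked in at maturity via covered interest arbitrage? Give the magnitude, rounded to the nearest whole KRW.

KRW 59,763,492

T = 2 years.
Invest the NZD and cover forward: 3,300,000 × 1.137400 × 647.258 = KRW 2,429,431,122.36.
Convert at spot and invest in KRW: 3,300,000 × 658.790 × 1.090000 = KRW 2,369,667,630.00.
The quoted forward overvalues NZD, so borrow KRW, buy NZD at spot, deposit the NZD at 6.87%, and sell the proceeds forward at 647.258.
The gap between the two covered legs is KRW 59,763,492.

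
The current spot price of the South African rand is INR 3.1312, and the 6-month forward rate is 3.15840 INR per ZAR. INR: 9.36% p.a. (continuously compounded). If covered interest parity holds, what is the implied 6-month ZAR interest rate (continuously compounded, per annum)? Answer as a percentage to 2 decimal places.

T = 6/12 years.
F/S = 3.1584/3.1312 = 1.0086868 = (growth of INR) / (growth of ZAR).
The INR side grows by e^(0.0936×6/12) = 1.0479124.
So the ZAR growth factor = 1.0388878.
r = ln(1.0388878)/(6/12) = 0.076301 → 7.63%.

7.63%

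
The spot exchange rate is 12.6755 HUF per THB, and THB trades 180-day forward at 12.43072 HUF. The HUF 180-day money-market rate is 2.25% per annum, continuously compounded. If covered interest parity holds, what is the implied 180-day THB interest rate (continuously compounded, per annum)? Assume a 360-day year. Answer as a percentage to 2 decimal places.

6.15%

T = 180/360 years.
By CIP, F/S equals the HUF-to-THB growth ratio: 12.43072/12.6755 = 0.9806887.
The HUF side grows by e^(0.0225×180/360) = 1.0113135.
Hence g_THB = 1.0312279.
Take logs: ln 1.0312279 / (180/360) = 0.061500, so 6.15%.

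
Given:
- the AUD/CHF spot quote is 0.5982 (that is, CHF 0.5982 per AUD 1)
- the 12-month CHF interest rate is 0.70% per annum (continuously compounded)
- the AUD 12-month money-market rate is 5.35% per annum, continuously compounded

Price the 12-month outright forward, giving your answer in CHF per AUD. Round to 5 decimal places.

0.57102

T = 1 year.
Growth of 1 CHF over T: e^(0.0070×1) = 1.0070246.
AUD growth factor: e^(0.0535×1) = 1.054957.
CIP: F = S · (grow CHF)/(grow AUD) = 0.5982 × 1.0070246/1.054957 = 0.5710205 CHF per AUD.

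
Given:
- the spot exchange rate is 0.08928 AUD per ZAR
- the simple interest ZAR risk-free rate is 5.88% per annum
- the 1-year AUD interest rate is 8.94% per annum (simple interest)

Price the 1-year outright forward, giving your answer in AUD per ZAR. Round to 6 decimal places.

T = 1 year.
AUD accumulates by 1 + 0.0894×1 = 1.089400.
ZAR growth factor: 1 + 0.0588×1 = 1.058800.
So F = 0.08928 × 1.089400 / 1.058800 = 0.09186025 (AUD/ZAR).

0.091860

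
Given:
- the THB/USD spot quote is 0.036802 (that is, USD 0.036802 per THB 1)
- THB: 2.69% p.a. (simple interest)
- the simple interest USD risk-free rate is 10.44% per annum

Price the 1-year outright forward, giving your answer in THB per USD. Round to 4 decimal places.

25.2656

T = 1 year.
USD accumulates by 1 + 0.1044×1 = 1.104400.
Growth of 1 THB over T: 1 + 0.0269×1 = 1.026900.
So F = 0.036802 × 1.104400 / 1.026900 = 0.039579442 (USD/THB).
Invert for THB per USD: 1 / 0.039579442 = 25.2656.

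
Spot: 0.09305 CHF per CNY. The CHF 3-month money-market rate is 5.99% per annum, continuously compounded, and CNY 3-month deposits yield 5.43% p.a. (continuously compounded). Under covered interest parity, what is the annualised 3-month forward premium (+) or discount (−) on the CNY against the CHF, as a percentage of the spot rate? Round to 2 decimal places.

T = 3/12 years.
F = S · g_CHF/g_CNY = 0.09305 × 1.0150877/1.0136676 = 0.09318036.
Annualised premium = (F − S)/S × (1/T) = (0.09318036 − 0.09305)/0.09305 ÷ (3/12) = 0.56%.

+0.56%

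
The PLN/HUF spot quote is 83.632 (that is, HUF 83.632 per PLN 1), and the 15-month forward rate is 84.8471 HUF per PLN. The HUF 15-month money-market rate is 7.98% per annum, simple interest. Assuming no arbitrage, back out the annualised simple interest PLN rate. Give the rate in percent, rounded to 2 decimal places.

T = 15/12 years.
CIP gives F = S · g_HUF/g_PLN, so g_HUF/g_PLN = 84.8471/83.632 = 1.0145291.
The HUF side grows by 1 + 0.0798×15/12 = 1.099750.
So the PLN growth factor = 1.0840004.
r = (1.0840004 − 1)/(15/12) = 0.067200 → 6.72%.

6.72%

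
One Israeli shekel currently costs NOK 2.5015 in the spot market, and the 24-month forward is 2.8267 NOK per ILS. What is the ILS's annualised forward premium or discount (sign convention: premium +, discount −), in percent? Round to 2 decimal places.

T = 2 years.
Period premium: (2.8267 − 2.5015)/2.5015 = 0.1300020.
Annualise by dividing by T: 0.1300020 / 2 = 0.065001 → 6.50%.

+6.50%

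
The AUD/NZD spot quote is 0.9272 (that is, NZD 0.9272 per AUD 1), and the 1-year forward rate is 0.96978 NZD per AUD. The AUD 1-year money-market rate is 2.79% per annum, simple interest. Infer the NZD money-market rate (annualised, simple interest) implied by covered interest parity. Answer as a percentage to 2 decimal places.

T = 1 year.
F/S = 0.96978/0.9272 = 1.0459232 = (growth of NZD) / (growth of AUD).
The AUD side grows by 1 + 0.0279×1 = 1.027900.
So the NZD growth factor = 1.0751045.
(1.0751045 − 1)/T = 0.075104, i.e. 7.51%.

7.51%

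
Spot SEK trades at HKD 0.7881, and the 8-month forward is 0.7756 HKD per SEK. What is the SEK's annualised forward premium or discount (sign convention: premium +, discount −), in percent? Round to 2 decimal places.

T = 8/12 years.
SEK trades forward at -1.58609% vs spot over the period.
×(1/T) gives -2.38% p.a.

-2.38%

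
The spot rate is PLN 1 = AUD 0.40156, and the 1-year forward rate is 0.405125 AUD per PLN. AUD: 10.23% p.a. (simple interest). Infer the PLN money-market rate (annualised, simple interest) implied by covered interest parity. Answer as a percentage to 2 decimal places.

9.26%

T = 1 year.
By CIP, F/S equals the AUD-to-PLN growth ratio: 0.405125/0.40156 = 1.0088779.
The AUD side grows by 1 + 0.1023×1 = 1.102300.
Hence g_PLN = 1.092600.
r = (1.092600 − 1)/1 = 0.092600 → 9.26%.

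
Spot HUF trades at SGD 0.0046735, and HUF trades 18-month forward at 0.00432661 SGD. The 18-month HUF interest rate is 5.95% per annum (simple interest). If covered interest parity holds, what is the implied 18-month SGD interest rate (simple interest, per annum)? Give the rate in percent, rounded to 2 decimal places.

T = 18/12 years.
By CIP, F/S equals the SGD-to-HUF growth ratio: 0.00432661/0.0046735 = 0.9257751.
The HUF side grows by 1 + 0.0595×18/12 = 1.089250.
That pins the SGD growth at 1.0084005.
(1.0084005 − 1)/T = 0.005600, i.e. 0.56%.

0.56%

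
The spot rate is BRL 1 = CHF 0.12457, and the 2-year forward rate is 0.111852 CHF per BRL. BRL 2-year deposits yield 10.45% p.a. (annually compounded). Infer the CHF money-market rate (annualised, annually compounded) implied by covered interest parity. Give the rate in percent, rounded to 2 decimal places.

4.66%

T = 2 years.
F/S = 0.111852/0.12457 = 0.8979048 = (growth of CHF) / (growth of BRL).
The BRL side grows by (1 + 0.1045)^2 = 1.2199203.
That pins the CHF growth at 1.0953723.
r = 1.0953723^(1/2) − 1 = 0.046600 → 4.66%.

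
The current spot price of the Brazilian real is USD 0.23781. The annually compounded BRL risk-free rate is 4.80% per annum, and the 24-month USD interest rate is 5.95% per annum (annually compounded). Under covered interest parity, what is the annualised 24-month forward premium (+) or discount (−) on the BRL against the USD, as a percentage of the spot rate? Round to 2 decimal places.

+1.10%

T = 2 years.
No-arbitrage forward: 0.23781 × 1.1225403 / 1.098304 = 0.24305776 USD/BRL.
Annualised premium = (F − S)/S × (1/T) = (0.24305776 − 0.23781)/0.23781 ÷ 2 = 1.10%.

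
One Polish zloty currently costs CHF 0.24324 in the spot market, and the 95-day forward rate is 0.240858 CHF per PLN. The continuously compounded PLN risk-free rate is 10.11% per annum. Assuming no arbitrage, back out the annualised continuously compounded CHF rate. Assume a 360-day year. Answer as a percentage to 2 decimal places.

T = 95/360 years.
CIP gives F = S · g_CHF/g_PLN, so g_CHF/g_PLN = 0.240858/0.24324 = 0.9902072.
PLN growth factor: e^(0.1011×95/360) = 1.0270382.
So the CHF growth factor = 1.0169806.
Take logs: ln 1.0169806 / (95/360) = 0.063807, so 6.38%.

6.38%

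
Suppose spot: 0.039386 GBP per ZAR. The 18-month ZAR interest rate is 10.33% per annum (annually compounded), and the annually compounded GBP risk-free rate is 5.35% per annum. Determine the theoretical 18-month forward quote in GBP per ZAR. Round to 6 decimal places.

0.036750

T = 18/12 years.
GBP accumulates by (1 + 0.0535)^(18/12) = 1.081314.
ZAR accumulates by (1 + 0.1033)^(18/12) = 1.1588852.
So F = 0.039386 × 1.081314 / 1.1588852 = 0.03674966 (GBP/ZAR).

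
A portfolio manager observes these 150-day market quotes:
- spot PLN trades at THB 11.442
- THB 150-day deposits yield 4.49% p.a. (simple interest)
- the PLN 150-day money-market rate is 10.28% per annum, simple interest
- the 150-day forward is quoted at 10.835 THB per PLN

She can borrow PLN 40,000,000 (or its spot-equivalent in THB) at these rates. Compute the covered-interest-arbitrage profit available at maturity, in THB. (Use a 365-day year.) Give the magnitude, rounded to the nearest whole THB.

THB 14,415,471

T = 150/365 years.
Route A — deposit PLN, sell forward: 40,000,000 × 1.04224657534 × 10.835 = THB 451,709,665.75.
Route B — convert at spot, deposit THB: 40,000,000 × 11.442 × 1.01845205479 = THB 466,125,136.44.
The quoted forward undervalues PLN, so borrow PLN, convert to THB at spot, deposit the THB at 4.49%, and buy PLN forward at 10.835 to cover the loan.
The gap between the two covered legs is THB 14,415,471.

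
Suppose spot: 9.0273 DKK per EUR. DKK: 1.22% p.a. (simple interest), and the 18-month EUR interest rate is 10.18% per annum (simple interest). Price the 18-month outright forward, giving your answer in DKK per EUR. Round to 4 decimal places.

T = 18/12 years.
DKK growth factor: 1 + 0.0122×18/12 = 1.018300.
EUR accumulates by 1 + 0.1018×18/12 = 1.152700.
Forward (DKK per EUR) = 9.0273 × 1.018300 / 1.152700 = 7.974755.

7.9748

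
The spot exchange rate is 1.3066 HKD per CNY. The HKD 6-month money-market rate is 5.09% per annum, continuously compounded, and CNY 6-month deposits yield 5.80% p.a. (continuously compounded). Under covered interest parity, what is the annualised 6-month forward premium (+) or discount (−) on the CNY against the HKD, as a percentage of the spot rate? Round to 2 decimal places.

-0.71%

T = 6/12 years.
F = S · g_HKD/g_CNY = 1.3066 × 1.0257766/1.0294246 = 1.3019698.
Annualised premium = (F − S)/S × (1/T) = (1.3019698 − 1.3066)/1.3066 ÷ (6/12) = -0.71%.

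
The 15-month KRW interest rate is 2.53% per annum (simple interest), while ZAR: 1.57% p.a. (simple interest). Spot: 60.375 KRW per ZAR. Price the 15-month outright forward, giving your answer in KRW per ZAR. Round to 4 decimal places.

T = 15/12 years.
KRW accumulates by 1 + 0.0253×15/12 = 1.031625.
Growth of 1 ZAR over T: 1 + 0.0157×15/12 = 1.019625.
CIP: F = S · (grow KRW)/(grow ZAR) = 60.375 × 1.031625/1.019625 = 61.085555 KRW per ZAR.

61.0856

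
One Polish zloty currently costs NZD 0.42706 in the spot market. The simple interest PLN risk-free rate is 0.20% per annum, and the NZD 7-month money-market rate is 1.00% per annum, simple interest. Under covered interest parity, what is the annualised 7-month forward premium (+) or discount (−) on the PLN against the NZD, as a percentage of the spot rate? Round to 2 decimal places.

T = 7/12 years.
F = S · g_NZD/g_PLN = 0.42706 × 1.0058333/1.0011667 = 0.42905060.
(F − S)/S ÷ T = (0.42905060 − 0.42706)/0.42706/(7/12) = 0.007991 → 0.80%.

+0.80%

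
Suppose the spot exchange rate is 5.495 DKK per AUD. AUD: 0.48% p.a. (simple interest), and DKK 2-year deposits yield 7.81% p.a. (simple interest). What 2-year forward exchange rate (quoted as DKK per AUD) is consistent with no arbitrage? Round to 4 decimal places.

6.2929

T = 2 years.
DKK growth factor: 1 + 0.0781×2 = 1.156200.
AUD growth factor: 1 + 0.0048×2 = 1.009600.
CIP: F = S · (grow DKK)/(grow AUD) = 5.495 × 1.156200/1.009600 = 6.292907 DKK per AUD.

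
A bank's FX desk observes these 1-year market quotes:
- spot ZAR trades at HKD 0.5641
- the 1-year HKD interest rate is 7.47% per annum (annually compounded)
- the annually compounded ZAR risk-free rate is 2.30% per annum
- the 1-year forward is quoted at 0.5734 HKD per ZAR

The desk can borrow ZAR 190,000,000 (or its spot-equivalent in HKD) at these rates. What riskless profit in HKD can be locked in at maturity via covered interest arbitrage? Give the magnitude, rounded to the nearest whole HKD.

HKD 3,733,513

T = 1 year.
Invest the ZAR and cover forward: 190,000,000 × 1.023000 × 0.5734 = HKD 111,451,758.00.
Convert at spot and invest in HKD: 190,000,000 × 0.5641 × 1.074700 = HKD 115,185,271.30.
The quoted forward undervalues ZAR, so borrow ZAR, convert to HKD at spot, deposit the HKD at 7.47%, and buy ZAR forward at 0.5734 to cover the loan.
Profit = 115,185,271.30 − 111,451,758.00 = HKD 3,733,513.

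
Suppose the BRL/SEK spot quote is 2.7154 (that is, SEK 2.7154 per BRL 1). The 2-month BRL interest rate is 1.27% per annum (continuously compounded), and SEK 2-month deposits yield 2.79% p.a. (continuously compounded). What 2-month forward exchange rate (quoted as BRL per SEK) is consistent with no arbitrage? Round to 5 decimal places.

T = 2/12 years.
Growth of 1 SEK over T: e^(0.0279×2/12) = 1.0046608.
Growth of 1 BRL over T: e^(0.0127×2/12) = 1.0021189.
CIP: F = S · (grow SEK)/(grow BRL) = 2.7154 × 1.0046608/1.0021189 = 2.722288 SEK per BRL.
Invert for BRL per SEK: 1 / 2.722288 = 0.36734.

0.36734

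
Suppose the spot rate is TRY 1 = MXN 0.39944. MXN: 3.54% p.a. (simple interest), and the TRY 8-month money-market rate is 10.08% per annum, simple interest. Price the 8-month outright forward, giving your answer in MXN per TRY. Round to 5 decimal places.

T = 8/12 years.
Growth of 1 MXN over T: 1 + 0.0354×8/12 = 1.023600.
TRY growth factor: 1 + 0.1008×8/12 = 1.067200.
So F = 0.39944 × 1.023600 / 1.067200 = 0.3831210 (MXN/TRY).

0.38312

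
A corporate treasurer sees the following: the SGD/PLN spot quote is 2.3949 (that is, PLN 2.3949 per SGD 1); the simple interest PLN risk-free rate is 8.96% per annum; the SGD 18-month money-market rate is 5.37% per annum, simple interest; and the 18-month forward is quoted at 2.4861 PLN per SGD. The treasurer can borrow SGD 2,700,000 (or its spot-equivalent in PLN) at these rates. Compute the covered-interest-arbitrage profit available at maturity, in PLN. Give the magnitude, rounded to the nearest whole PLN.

PLN 82,132

T = 18/12 years.
Keep in SGD, deliver into the forward: 2,700,000·1.080550·2.4861 = PLN 7,253,159.46.
Swap to PLN now, deposit: 2,700,000·2.3949·1.134400 = PLN 7,335,291.31.
The quoted forward undervalues SGD, so borrow SGD, convert to PLN at spot, deposit the PLN at 8.96%, and buy SGD forward at 2.4861 to cover the loan.
Arbitrage profit = |7,253,159.46 − 7,335,291.31| = PLN 82,132.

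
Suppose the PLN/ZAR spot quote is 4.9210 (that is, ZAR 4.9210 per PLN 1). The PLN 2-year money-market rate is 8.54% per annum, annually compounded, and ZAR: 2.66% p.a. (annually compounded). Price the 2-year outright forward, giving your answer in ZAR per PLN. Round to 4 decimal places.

4.4023

T = 2 years.
ZAR accumulates by (1 + 0.0266)^2 = 1.0539076.
PLN growth factor: (1 + 0.0854)^2 = 1.1780932.
Forward (ZAR per PLN) = 4.921 × 1.0539076 / 1.1780932 = 4.402266.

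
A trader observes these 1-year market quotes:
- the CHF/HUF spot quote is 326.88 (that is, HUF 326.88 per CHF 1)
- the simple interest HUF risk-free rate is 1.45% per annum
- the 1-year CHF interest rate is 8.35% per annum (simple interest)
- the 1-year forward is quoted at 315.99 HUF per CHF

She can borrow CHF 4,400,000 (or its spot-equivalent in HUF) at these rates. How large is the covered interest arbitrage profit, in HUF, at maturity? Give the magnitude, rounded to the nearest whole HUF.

HUF 47,323,782

T = 1 year.
Invest the CHF and cover forward: 4,400,000 × 1.083500 × 315.99 = HUF 1,506,450,726.00.
Convert at spot and invest in HUF: 4,400,000 × 326.88 × 1.014500 = HUF 1,459,126,944.00.
The quoted forward overvalues CHF, so borrow HUF, buy CHF at spot, deposit the CHF at 8.35%, and sell the proceeds forward at 315.99.
Profit = 1,506,450,726.00 − 1,459,126,944.00 = HUF 47,323,782.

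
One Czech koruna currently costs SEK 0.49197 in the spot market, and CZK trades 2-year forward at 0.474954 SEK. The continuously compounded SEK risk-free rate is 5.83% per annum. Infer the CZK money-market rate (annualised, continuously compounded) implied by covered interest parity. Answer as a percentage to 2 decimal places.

T = 2 years.
CIP gives F = S · g_SEK/g_CZK, so g_SEK/g_CZK = 0.474954/0.49197 = 0.9654125.
SEK growth factor: e^(0.0583×2) = 1.1236699.
So the CZK growth factor = 1.1639272.
Take logs: ln 1.1639272 / 2 = 0.075900, so 7.59%.

7.59%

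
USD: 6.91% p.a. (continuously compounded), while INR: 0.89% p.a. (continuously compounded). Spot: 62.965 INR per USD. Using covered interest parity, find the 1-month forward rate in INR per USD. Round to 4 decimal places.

T = 1/12 years.
INR growth factor: e^(0.0089×1/12) = 1.00074194.
Growth of 1 USD over T: e^(0.0691×1/12) = 1.00577494.
Forward (INR per USD) = 62.965 × 1.00074194 / 1.00577494 = 62.649917.

62.6499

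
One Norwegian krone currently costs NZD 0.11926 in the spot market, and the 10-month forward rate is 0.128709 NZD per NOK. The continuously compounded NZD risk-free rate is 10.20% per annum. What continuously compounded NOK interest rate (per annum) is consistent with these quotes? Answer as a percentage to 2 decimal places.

1.05%

T = 10/12 years.
By CIP, F/S equals the NZD-to-NOK growth ratio: 0.128709/0.11926 = 1.0792303.
NZD growth factor: e^(0.1020×10/12) = 1.0887171.
Hence g_NOK = 1.0087903.
r = ln(1.0087903)/(10/12) = 0.010502 → 1.05%.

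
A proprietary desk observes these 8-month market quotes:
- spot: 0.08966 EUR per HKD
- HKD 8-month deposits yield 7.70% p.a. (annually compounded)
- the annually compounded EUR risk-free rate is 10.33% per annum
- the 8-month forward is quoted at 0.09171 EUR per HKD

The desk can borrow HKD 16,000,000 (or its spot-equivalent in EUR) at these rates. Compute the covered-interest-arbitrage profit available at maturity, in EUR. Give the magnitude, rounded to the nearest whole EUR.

EUR 10,023

T = 8/12 years.
Route A — deposit HKD, sell forward: 16,000,000 × 1.050696137 × 0.09171 = EUR 1,541,749.48.
Route B — convert at spot, deposit EUR: 16,000,000 × 0.08966 × 1.067732377 = EUR 1,531,726.16.
The quoted forward overvalues HKD, so borrow EUR, buy HKD at spot, deposit the HKD at 7.70%, and sell the proceeds forward at 0.09171.
The gap between the two covered legs is EUR 10,023.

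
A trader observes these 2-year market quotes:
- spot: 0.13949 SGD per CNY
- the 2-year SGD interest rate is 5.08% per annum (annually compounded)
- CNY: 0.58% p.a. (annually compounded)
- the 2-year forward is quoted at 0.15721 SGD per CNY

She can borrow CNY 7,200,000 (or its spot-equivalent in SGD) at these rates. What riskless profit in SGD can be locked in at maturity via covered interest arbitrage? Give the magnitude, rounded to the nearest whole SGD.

SGD 36,121

T = 2 years.
Route A — deposit CNY, sell forward: 7,200,000 × 1.01163364 × 0.15721 = SGD 1,145,080.26.
Route B — convert at spot, deposit SGD: 7,200,000 × 0.13949 × 1.10418064 = SGD 1,108,959.53.
The quoted forward overvalues CNY, so borrow SGD, buy CNY at spot, deposit the CNY at 0.58%, and sell the proceeds forward at 0.15721.
The gap between the two covered legs is SGD 36,121.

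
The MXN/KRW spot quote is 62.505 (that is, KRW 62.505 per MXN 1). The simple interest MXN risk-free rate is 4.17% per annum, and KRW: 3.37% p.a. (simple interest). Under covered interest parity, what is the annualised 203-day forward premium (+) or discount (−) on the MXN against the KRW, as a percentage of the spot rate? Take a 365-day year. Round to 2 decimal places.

T = 203/365 years.
F = S · g_KRW/g_MXN = 62.505 × 1.0187427/1.0231921 = 62.233194.
(F − S)/S ÷ T = (62.233194 − 62.505)/62.505/(203/365) = -0.007819 → -0.78%.

-0.78%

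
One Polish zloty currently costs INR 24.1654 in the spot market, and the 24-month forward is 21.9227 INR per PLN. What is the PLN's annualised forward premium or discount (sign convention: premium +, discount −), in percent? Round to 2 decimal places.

-4.64%

T = 2 years.
(F − S)/S = (21.9227 − 24.1654)/24.1654 = -0.0928062.
Per annum: -0.0928062 / 2 = -0.046403 = -4.64%.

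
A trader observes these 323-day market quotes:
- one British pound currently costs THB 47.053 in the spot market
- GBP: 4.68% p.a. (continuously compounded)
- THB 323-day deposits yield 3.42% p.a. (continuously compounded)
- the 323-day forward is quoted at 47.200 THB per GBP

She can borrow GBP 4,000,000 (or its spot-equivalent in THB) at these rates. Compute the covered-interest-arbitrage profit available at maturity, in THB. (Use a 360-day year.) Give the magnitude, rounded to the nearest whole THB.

THB 2,819,703

T = 323/360 years.
Keep in GBP, deliver into the forward: 4,000,000·1.04288404986·47.200 = THB 196,896,508.61.
Swap to THB now, deposit: 4,000,000·47.053·1.03116063712 = THB 194,076,805.83.
The quoted forward overvalues GBP, so borrow THB, buy GBP at spot, deposit the GBP at 4.68%, and sell the proceeds forward at 47.200.
Profit = 196,896,508.61 − 194,076,805.83 = THB 2,819,703.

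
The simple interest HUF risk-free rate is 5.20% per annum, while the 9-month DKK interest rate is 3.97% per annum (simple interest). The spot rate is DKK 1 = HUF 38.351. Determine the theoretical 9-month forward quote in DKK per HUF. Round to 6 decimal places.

T = 9/12 years.
HUF accumulates by 1 + 0.0520×9/12 = 1.039000.
DKK accumulates by 1 + 0.0397×9/12 = 1.029775.
Forward (HUF per DKK) = 38.351 × 1.039000 / 1.029775 = 38.69456.
Invert for DKK per HUF: 1 / 38.69456 = 0.025843.

0.025843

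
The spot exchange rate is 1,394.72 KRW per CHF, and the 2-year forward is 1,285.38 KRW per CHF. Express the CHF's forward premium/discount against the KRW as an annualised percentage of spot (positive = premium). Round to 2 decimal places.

T = 2 years.
CHF trades forward at -7.83957% vs spot over the period.
Annualise by dividing by T: -0.0783957 / 2 = -0.039198 → -3.92%.

-3.92%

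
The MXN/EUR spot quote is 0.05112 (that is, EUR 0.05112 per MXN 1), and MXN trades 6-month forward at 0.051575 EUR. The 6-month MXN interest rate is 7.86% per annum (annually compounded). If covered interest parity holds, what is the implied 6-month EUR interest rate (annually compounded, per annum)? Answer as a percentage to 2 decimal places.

9.79%

T = 6/12 years.
F/S = 0.051575/0.05112 = 1.0089006 = (growth of EUR) / (growth of MXN).
MXN growth factor: (1 + 0.0786)^(6/12) = 1.0385567.
That pins the EUR growth at 1.0478005.
r = 1.0478005^(12/6) − 1 = 0.097886 → 9.79%.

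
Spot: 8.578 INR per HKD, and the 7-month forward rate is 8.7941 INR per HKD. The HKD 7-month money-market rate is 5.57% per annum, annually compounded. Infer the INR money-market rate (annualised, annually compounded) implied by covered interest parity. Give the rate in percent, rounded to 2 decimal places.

T = 7/12 years.
By CIP, F/S equals the INR-to-HKD growth ratio: 8.7941/8.578 = 1.0251924.
HKD growth factor: (1 + 0.0557)^(7/12) = 1.0321242.
So the INR growth factor = 1.0581259.
r = 1.0581259^(12/7) − 1 = 0.101702 → 10.17%.

10.17%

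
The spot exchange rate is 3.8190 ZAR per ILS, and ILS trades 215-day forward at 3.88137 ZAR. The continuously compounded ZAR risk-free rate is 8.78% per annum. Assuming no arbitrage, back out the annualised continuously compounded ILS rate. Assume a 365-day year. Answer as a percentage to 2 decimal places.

T = 215/365 years.
CIP gives F = S · g_ZAR/g_ILS, so g_ZAR/g_ILS = 3.88137/3.819 = 1.0163315.
ZAR growth factor: e^(0.0878×215/365) = 1.0530785.
That pins the ILS growth at 1.0361565.
Take logs: ln 1.0361565 / (215/365) = 0.060298, so 6.03%.

6.03%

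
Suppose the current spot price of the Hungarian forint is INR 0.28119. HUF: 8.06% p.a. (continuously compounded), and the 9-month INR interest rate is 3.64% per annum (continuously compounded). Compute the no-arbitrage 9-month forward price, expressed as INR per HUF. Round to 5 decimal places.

T = 9/12 years.
INR accumulates by e^(0.0364×9/12) = 1.0276761.
HUF accumulates by e^(0.0806×9/12) = 1.0623145.
So F = 0.28119 × 1.0276761 / 1.0623145 = 0.2720214 (INR/HUF).

0.27202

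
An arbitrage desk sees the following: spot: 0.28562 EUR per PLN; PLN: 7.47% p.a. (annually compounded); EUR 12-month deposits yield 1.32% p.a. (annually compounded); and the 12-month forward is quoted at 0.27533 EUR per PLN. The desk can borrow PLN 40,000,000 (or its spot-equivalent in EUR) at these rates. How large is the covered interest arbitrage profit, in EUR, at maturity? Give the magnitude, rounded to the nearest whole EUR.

T = 1 year.
Keep in PLN, deliver into the forward: 40,000,000·1.074700·0.27533 = EUR 11,835,886.04.
Swap to EUR now, deposit: 40,000,000·0.28562·1.013200 = EUR 11,575,607.36.
The quoted forward overvalues PLN, so borrow EUR, buy PLN at spot, deposit the PLN at 7.47%, and sell the proceeds forward at 0.27533.
The gap between the two covered legs is EUR 260,279.

EUR 260,279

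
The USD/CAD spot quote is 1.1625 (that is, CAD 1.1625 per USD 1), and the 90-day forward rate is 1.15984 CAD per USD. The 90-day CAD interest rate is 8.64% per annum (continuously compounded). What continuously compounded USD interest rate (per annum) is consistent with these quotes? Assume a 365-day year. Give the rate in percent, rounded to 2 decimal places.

T = 90/365 years.
CIP gives F = S · g_CAD/g_USD, so g_CAD/g_USD = 1.15984/1.1625 = 0.9977118.
CAD growth factor: e^(0.0864×90/365) = 1.0215327.
That pins the USD growth at 1.0238755.
r = ln(1.0238755)/(90/365) = 0.095691 → 9.57%.

9.57%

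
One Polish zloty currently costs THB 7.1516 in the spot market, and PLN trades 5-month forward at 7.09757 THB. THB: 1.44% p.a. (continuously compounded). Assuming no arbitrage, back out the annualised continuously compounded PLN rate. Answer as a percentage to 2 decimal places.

T = 5/12 years.
CIP gives F = S · g_THB/g_PLN, so g_THB/g_PLN = 7.09757/7.1516 = 0.9924450.
THB growth factor: e^(0.0144×5/12) = 1.006018.
Hence g_PLN = 1.0136763.
Take logs: ln 1.0136763 / (5/12) = 0.032601, so 3.26%.

3.26%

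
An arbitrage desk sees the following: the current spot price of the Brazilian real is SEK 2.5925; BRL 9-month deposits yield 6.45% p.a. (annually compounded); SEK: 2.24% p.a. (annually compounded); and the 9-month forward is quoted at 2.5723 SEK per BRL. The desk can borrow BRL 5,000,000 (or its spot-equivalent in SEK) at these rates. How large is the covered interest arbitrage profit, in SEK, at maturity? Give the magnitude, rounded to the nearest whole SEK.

T = 9/12 years.
Keep in BRL, deliver into the forward: 5,000,000·1.0479950934·2.5723 = SEK 13,478,788.89.
Swap to SEK now, deposit: 5,000,000·2.5925·1.0167533936 = SEK 13,179,665.86.
The quoted forward overvalues BRL, so borrow SEK, buy BRL at spot, deposit the BRL at 6.45%, and sell the proceeds forward at 2.5723.
The gap between the two covered legs is SEK 299,123.

SEK 299,123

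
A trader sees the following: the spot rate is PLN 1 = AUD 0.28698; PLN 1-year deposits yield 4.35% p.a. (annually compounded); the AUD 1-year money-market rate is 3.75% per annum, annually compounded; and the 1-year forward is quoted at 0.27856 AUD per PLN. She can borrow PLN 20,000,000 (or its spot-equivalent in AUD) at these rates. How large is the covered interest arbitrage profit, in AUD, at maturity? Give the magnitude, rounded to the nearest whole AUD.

T = 1 year.
Route A — deposit PLN, sell forward: 20,000,000 × 1.043500 × 0.27856 = AUD 5,813,547.20.
Route B — convert at spot, deposit AUD: 20,000,000 × 0.28698 × 1.037500 = AUD 5,954,835.00.
The quoted forward undervalues PLN, so borrow PLN, convert to AUD at spot, deposit the AUD at 3.75%, and buy PLN forward at 0.27856 to cover the loan.
The gap between the two covered legs is AUD 141,288.

AUD 141,288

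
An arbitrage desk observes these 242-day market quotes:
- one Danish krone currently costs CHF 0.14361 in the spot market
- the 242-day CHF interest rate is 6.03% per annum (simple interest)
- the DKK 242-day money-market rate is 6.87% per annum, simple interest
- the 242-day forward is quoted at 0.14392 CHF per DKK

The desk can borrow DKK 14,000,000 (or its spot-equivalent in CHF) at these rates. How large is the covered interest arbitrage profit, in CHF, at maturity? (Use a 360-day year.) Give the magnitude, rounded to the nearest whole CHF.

T = 242/360 years.
Invest the DKK and cover forward: 14,000,000 × 1.046181667 × 0.14392 = CHF 2,107,930.52.
Convert at spot and invest in CHF: 14,000,000 × 0.14361 × 1.040535 = CHF 2,092,037.24.
The quoted forward overvalues DKK, so borrow CHF, buy DKK at spot, deposit the DKK at 6.87%, and sell the proceeds forward at 0.14392.
Arbitrage profit = |2,107,930.52 − 2,092,037.24| = CHF 15,893.

CHF 15,893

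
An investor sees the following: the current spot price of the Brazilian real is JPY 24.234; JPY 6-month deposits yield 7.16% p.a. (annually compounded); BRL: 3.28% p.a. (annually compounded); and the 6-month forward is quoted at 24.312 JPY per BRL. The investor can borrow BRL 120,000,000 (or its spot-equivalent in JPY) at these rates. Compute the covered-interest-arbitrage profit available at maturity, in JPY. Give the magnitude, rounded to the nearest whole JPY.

T = 6/12 years.
Keep in BRL, deliver into the forward: 120,000,000·1.016267681273·24.312 = JPY 2,964,899,984.05.
Swap to JPY now, deposit: 120,000,000·24.234·1.035181143569 = JPY 3,010,389,579.99.
The quoted forward undervalues BRL, so borrow BRL, convert to JPY at spot, deposit the JPY at 7.16%, and buy BRL forward at 24.312 to cover the loan.
Arbitrage profit = |2,964,899,984.05 − 3,010,389,579.99| = JPY 45,489,596.

JPY 45,489,596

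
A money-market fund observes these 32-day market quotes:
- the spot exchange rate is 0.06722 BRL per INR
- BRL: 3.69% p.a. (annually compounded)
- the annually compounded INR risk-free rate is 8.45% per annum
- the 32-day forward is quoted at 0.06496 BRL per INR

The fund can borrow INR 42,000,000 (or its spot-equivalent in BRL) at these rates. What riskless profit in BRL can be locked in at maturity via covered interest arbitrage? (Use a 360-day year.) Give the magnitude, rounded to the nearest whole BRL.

BRL 84,284

T = 32/360 years.
Keep in INR, deliver into the forward: 42,000,000·1.007236641·0.06496 = BRL 2,748,063.87.
Swap to BRL now, deposit: 42,000,000·0.06722·1.003226125 = BRL 2,832,348.13.
The quoted forward undervalues INR, so borrow INR, convert to BRL at spot, deposit the BRL at 3.69%, and buy INR forward at 0.06496 to cover the loan.
Profit = 2,832,348.13 − 2,748,063.87 = BRL 84,284.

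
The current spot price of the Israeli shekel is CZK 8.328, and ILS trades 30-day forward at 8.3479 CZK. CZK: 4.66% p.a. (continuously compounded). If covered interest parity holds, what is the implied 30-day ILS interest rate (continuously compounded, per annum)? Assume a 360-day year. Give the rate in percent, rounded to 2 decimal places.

1.80%

T = 30/360 years.
F/S = 8.3479/8.328 = 1.0023895 = (growth of CZK) / (growth of ILS).
CZK growth factor: e^(0.0466×30/360) = 1.0038909.
Hence g_ILS = 1.0014978.
Take logs: ln 1.0014978 / (30/360) = 0.017960, so 1.80%.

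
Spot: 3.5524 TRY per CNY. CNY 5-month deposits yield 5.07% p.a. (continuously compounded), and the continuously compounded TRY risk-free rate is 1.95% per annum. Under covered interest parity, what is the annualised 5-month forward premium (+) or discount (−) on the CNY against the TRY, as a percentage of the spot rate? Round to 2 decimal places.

-3.10%

T = 5/12 years.
F = S · g_TRY/g_CNY = 3.5524 × 1.0081581/1.0213497 = 3.5065177.
Annualised premium = (F − S)/S × (1/T) = (3.5065177 − 3.5524)/3.5524 ÷ (5/12) = -3.10%.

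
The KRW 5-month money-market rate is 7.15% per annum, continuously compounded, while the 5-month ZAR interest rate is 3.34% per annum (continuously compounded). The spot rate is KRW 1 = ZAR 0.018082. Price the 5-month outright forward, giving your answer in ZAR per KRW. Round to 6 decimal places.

0.017797

T = 5/12 years.
ZAR accumulates by e^(0.0334×5/12) = 1.014014.
KRW accumulates by e^(0.0715×5/12) = 1.0302399.
CIP: F = S · (grow ZAR)/(grow KRW) = 0.018082 × 1.014014/1.0302399 = 0.01779722 ZAR per KRW.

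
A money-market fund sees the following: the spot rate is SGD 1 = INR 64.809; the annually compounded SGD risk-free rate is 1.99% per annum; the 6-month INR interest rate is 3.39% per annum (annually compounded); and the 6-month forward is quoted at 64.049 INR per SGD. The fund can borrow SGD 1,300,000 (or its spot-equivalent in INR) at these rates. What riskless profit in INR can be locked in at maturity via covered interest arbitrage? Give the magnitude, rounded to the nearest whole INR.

T = 6/12 years.
Keep in SGD, deliver into the forward: 1,300,000·1.0099009852·64.049 = INR 84,088,092.66.
Swap to INR now, deposit: 1,300,000·64.809·1.0168087332 = INR 85,667,864.35.
The quoted forward undervalues SGD, so borrow SGD, convert to INR at spot, deposit the INR at 3.39%, and buy SGD forward at 64.049 to cover the loan.
Profit = 85,667,864.35 − 84,088,092.66 = INR 1,579,772.

INR 1,579,772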